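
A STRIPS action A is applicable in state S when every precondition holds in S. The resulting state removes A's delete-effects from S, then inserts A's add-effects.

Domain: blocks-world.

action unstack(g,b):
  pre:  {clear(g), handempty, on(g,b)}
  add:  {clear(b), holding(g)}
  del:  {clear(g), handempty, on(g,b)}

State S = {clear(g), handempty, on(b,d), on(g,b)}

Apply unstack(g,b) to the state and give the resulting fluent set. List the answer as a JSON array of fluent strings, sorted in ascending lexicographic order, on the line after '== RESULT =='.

Compute (S \ del) ∪ add:
  pre ⊆ S: {clear(g), handempty, on(g,b)} ⊆ S  — applicable
  S \ del = {on(b,d)}
  ∪ add   = {clear(b), holding(g), on(b,d)}

== RESULT ==
["clear(b)", "holding(g)", "on(b,d)"]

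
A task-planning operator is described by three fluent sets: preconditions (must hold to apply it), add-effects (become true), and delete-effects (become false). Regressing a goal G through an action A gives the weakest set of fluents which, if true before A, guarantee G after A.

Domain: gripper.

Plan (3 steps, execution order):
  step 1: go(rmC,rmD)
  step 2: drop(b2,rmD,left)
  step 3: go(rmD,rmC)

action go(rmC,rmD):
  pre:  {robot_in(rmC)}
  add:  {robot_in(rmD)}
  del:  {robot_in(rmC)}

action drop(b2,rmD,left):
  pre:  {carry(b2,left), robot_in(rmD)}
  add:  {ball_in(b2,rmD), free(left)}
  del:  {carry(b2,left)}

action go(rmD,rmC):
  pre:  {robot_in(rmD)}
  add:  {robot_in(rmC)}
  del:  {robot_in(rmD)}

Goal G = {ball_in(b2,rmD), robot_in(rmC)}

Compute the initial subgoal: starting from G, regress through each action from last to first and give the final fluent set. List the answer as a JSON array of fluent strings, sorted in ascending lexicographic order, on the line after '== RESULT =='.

Work backward from the goal:
  through step 3 (go(rmD,rmC)): drop {robot_in(rmC)}, keep {ball_in(b2,rmD)}, require {robot_in(rmD)}
    → {ball_in(b2,rmD), robot_in(rmD)}
  through step 2 (drop(b2,rmD,left)): drop {ball_in(b2,rmD)}, keep {robot_in(rmD)}, require {carry(b2,left), robot_in(rmD)}
    → {carry(b2,left), robot_in(rmD)}
  through step 1 (go(rmC,rmD)): drop {robot_in(rmD)}, keep {carry(b2,left)}, require {robot_in(rmC)}
    → {carry(b2,left), robot_in(rmC)}

== RESULT ==
["carry(b2,left)", "robot_in(rmC)"]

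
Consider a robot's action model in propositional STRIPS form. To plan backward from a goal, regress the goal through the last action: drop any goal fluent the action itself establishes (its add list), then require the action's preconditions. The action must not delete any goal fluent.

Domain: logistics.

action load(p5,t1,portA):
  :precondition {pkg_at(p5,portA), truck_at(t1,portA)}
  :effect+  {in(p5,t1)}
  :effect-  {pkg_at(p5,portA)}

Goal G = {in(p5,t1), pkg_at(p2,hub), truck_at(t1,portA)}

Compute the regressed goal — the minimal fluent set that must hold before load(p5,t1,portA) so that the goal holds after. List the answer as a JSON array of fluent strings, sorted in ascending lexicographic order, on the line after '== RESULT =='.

Compute (G \ add) ∪ pre:
  G ∩ del = {}  (empty — regression defined)
  G \ add = {in(p5,t1), pkg_at(p2,hub), truck_at(t1,portA)} \ {in(p5,t1)} = {pkg_at(p2,hub), truck_at(t1,portA)}
  ∪ pre   = {pkg_at(p2,hub), truck_at(t1,portA)} ∪ {pkg_at(p5,portA), truck_at(t1,portA)}
          = {pkg_at(p2,hub), pkg_at(p5,portA), truck_at(t1,portA)}

== RESULT ==
["pkg_at(p2,hub)", "pkg_at(p5,portA)", "truck_at(t1,portA)"]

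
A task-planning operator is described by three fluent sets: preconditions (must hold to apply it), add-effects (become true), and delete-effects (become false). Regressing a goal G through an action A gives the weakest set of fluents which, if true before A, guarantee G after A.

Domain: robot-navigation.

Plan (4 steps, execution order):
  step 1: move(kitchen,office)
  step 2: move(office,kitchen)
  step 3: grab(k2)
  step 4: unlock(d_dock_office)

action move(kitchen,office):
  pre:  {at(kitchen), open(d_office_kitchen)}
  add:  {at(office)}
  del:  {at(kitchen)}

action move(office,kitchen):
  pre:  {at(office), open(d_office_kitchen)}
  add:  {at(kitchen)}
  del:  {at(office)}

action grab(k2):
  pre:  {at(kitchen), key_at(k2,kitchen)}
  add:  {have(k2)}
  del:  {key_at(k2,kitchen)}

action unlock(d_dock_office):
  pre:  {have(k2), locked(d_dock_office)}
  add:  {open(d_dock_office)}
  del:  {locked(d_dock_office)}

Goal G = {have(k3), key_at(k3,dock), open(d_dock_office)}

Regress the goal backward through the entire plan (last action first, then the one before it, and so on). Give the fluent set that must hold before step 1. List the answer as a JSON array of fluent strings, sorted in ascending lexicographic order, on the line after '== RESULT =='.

Regress step by step:
  through step 4 (unlock(d_dock_office)): drop {open(d_dock_office)}, keep {have(k3), key_at(k3,dock)}, require {have(k2), locked(d_dock_office)}
    → {have(k2), have(k3), key_at(k3,dock), locked(d_dock_office)}
  through step 3 (grab(k2)): drop {have(k2)}, keep {have(k3), key_at(k3,dock), locked(d_dock_office)}, require {at(kitchen), key_at(k2,kitchen)}
    → {at(kitchen), have(k3), key_at(k2,kitchen), key_at(k3,dock), locked(d_dock_office)}
  through step 2 (move(office,kitchen)): drop {at(kitchen)}, keep {have(k3), key_at(k2,kitchen), key_at(k3,dock), locked(d_dock_office)}, require {at(office), open(d_office_kitchen)}
    → {at(office), have(k3), key_at(k2,kitchen), key_at(k3,dock), locked(d_dock_office), open(d_office_kitchen)}
  through step 1 (move(kitchen,office)): drop {at(office)}, keep {have(k3), key_at(k2,kitchen), key_at(k3,dock), locked(d_dock_office), open(d_office_kitchen)}, require {at(kitchen), open(d_office_kitchen)}
    → {at(kitchen), have(k3), key_at(k2,kitchen), key_at(k3,dock), locked(d_dock_office), open(d_office_kitchen)}

== RESULT ==
["at(kitchen)", "have(k3)", "key_at(k2,kitchen)", "key_at(k3,dock)", "locked(d_dock_office)", "open(d_office_kitchen)"]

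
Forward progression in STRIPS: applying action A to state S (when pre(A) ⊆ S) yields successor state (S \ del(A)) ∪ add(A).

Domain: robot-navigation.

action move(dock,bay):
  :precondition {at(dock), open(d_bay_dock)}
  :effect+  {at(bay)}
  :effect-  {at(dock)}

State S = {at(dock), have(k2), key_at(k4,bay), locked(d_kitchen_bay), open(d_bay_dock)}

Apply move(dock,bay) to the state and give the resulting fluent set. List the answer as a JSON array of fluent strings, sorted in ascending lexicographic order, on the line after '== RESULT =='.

Compute (S \ del) ∪ add:
  pre ⊆ S: {at(dock), open(d_bay_dock)} ⊆ S  — applicable
  S \ del = {have(k2), key_at(k4,bay), locked(d_kitchen_bay), open(d_bay_dock)}
  ∪ add   = {at(bay), have(k2), key_at(k4,bay), locked(d_kitchen_bay), open(d_bay_dock)}

== RESULT ==
["at(bay)", "have(k2)", "key_at(k4,bay)", "locked(d_kitchen_bay)", "open(d_bay_dock)"]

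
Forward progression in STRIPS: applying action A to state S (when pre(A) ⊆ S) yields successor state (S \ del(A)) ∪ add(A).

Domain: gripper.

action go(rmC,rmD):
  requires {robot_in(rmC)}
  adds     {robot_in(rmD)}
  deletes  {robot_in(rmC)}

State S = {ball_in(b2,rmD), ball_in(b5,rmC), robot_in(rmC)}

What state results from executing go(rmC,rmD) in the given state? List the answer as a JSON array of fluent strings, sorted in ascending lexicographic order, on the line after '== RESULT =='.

Progress:
  pre ⊆ S: {robot_in(rmC)} ⊆ S  — applicable
  S \ del = {ball_in(b2,rmD), ball_in(b5,rmC)}
  ∪ add   = {ball_in(b2,rmD), ball_in(b5,rmC), robot_in(rmD)}

== RESULT ==
["ball_in(b2,rmD)", "ball_in(b5,rmC)", "robot_in(rmD)"]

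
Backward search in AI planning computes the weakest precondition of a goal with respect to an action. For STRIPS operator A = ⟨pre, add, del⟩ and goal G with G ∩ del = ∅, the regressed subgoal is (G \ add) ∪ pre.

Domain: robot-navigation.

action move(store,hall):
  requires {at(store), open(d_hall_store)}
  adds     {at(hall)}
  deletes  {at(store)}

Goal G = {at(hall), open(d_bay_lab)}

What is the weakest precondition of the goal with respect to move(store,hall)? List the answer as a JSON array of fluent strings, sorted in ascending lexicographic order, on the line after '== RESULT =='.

Compute (G \ add) ∪ pre:
  G ∩ del = {}  (empty — regression defined)
  G \ add = {at(hall), open(d_bay_lab)} \ {at(hall)} = {open(d_bay_lab)}
  ∪ pre   = {open(d_bay_lab)} ∪ {at(store), open(d_hall_store)}
          = {at(store), open(d_bay_lab), open(d_hall_store)}

== RESULT ==
["at(store)", "open(d_bay_lab)", "open(d_hall_store)"]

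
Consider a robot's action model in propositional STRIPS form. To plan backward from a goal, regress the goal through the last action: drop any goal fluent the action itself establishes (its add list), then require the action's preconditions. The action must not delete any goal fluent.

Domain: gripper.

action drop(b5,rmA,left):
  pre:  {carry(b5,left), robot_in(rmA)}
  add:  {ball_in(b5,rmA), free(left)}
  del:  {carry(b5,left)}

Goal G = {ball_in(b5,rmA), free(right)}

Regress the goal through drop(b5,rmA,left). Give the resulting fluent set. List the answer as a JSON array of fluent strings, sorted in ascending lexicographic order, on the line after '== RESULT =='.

Regress:
  G ∩ del = {}  (empty — regression defined)
  G \ add = {ball_in(b5,rmA), free(right)} \ {ball_in(b5,rmA), free(left)} = {free(right)}
  ∪ pre   = {free(right)} ∪ {carry(b5,left), robot_in(rmA)}
          = {carry(b5,left), free(right), robot_in(rmA)}

== RESULT ==
["carry(b5,left)", "free(right)", "robot_in(rmA)"]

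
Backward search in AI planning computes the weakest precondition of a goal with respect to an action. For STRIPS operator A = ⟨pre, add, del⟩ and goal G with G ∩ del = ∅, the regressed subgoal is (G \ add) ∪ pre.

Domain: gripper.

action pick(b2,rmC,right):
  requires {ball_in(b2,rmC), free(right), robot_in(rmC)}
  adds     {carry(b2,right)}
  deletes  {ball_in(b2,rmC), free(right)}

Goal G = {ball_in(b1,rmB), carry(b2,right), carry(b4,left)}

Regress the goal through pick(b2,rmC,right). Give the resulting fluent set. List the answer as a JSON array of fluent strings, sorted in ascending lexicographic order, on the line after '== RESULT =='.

Compute (G \ add) ∪ pre:
  G ∩ del = {}  (empty — regression defined)
  G \ add = {ball_in(b1,rmB), carry(b2,right), carry(b4,left)} \ {carry(b2,right)} = {ball_in(b1,rmB), carry(b4,left)}
  ∪ pre   = {ball_in(b1,rmB), carry(b4,left)} ∪ {ball_in(b2,rmC), free(right), robot_in(rmC)}
          = {ball_in(b1,rmB), ball_in(b2,rmC), carry(b4,left), free(right), robot_in(rmC)}

== RESULT ==
["ball_in(b1,rmB)", "ball_in(b2,rmC)", "carry(b4,left)", "free(right)", "robot_in(rmC)"]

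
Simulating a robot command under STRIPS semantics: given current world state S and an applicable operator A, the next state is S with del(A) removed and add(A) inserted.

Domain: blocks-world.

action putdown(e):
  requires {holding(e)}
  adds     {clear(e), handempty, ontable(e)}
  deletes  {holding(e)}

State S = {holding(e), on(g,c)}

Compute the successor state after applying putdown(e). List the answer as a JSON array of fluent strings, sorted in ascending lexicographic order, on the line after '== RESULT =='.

Compute (S \ del) ∪ add:
  pre ⊆ S: {holding(e)} ⊆ S  — applicable
  S \ del = {on(g,c)}
  ∪ add   = {clear(e), handempty, on(g,c), ontable(e)}

== RESULT ==
["clear(e)", "handempty", "on(g,c)", "ontable(e)"]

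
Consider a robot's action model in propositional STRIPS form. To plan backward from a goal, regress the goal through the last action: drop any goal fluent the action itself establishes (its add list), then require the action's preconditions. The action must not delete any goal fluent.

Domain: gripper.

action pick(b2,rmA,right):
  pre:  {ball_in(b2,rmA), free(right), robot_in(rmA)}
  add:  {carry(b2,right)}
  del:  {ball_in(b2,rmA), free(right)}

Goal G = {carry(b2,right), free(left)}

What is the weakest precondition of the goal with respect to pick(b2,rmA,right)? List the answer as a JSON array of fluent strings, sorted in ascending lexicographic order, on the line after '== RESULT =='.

Regress:
  G ∩ del = {}  (empty — regression defined)
  G \ add = {carry(b2,right), free(left)} \ {carry(b2,right)} = {free(left)}
  ∪ pre   = {free(left)} ∪ {ball_in(b2,rmA), free(right), robot_in(rmA)}
          = {ball_in(b2,rmA), free(left), free(right), robot_in(rmA)}

== RESULT ==
["ball_in(b2,rmA)", "free(left)", "free(right)", "robot_in(rmA)"]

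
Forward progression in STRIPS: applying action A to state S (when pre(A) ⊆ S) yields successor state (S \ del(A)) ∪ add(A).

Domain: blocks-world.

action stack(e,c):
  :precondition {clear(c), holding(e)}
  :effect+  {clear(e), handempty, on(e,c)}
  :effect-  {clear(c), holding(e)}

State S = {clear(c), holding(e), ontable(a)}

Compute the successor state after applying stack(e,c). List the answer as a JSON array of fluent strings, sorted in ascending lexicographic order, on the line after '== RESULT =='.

Compute (S \ del) ∪ add:
  pre ⊆ S: {clear(c), holding(e)} ⊆ S  — applicable
  S \ del = {ontable(a)}
  ∪ add   = {clear(e), handempty, on(e,c), ontable(a)}

== RESULT ==
["clear(e)", "handempty", "on(e,c)", "ontable(a)"]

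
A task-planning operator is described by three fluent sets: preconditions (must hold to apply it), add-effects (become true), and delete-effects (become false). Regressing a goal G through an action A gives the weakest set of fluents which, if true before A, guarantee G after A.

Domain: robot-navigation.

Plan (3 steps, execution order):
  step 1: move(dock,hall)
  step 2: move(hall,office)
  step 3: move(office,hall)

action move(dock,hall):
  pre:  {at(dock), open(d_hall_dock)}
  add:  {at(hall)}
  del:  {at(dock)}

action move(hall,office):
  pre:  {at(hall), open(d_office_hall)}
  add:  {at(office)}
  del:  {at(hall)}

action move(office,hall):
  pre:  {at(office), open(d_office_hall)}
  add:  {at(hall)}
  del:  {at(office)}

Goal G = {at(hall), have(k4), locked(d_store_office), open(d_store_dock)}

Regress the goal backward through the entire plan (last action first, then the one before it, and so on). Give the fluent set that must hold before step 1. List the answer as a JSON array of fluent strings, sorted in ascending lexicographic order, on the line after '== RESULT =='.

Regress step by step:
  through step 3 (move(office,hall)): drop {at(hall)}, keep {have(k4), locked(d_store_office), open(d_store_dock)}, require {at(office), open(d_office_hall)}
    → {at(office), have(k4), locked(d_store_office), open(d_office_hall), open(d_store_dock)}
  through step 2 (move(hall,office)): drop {at(office)}, keep {have(k4), locked(d_store_office), open(d_office_hall), open(d_store_dock)}, require {at(hall), open(d_office_hall)}
    → {at(hall), have(k4), locked(d_store_office), open(d_office_hall), open(d_store_dock)}
  through step 1 (move(dock,hall)): drop {at(hall)}, keep {have(k4), locked(d_store_office), open(d_office_hall), open(d_store_dock)}, require {at(dock), open(d_hall_dock)}
    → {at(dock), have(k4), locked(d_store_office), open(d_hall_dock), open(d_office_hall), open(d_store_dock)}

== RESULT ==
["at(dock)", "have(k4)", "locked(d_store_office)", "open(d_hall_dock)", "open(d_office_hall)", "open(d_store_dock)"]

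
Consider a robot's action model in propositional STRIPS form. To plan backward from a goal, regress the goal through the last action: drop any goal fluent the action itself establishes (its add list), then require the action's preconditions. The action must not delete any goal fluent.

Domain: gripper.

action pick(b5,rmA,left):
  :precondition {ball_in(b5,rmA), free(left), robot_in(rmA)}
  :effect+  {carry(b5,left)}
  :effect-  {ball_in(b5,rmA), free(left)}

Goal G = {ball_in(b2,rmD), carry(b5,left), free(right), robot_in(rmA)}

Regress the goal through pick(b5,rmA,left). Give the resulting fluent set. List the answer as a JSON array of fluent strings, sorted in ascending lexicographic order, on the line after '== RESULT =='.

Compute (G \ add) ∪ pre:
  G ∩ del = {}  (empty — regression defined)
  G \ add = {ball_in(b2,rmD), carry(b5,left), free(right), robot_in(rmA)} \ {carry(b5,left)} = {ball_in(b2,rmD), free(right), robot_in(rmA)}
  ∪ pre   = {ball_in(b2,rmD), free(right), robot_in(rmA)} ∪ {ball_in(b5,rmA), free(left), robot_in(rmA)}
          = {ball_in(b2,rmD), ball_in(b5,rmA), free(left), free(right), robot_in(rmA)}

== RESULT ==
["ball_in(b2,rmD)", "ball_in(b5,rmA)", "free(left)", "free(right)", "robot_in(rmA)"]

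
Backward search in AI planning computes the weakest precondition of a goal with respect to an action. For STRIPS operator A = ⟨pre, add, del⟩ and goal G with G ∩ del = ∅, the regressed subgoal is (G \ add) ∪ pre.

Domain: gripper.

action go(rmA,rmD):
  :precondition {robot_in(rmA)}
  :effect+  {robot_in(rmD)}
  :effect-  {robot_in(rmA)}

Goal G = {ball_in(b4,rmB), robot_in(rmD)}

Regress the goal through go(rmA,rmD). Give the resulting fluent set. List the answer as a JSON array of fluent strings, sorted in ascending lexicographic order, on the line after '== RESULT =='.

Regress:
  G ∩ del = {}  (empty — regression defined)
  G \ add = {ball_in(b4,rmB), robot_in(rmD)} \ {robot_in(rmD)} = {ball_in(b4,rmB)}
  ∪ pre   = {ball_in(b4,rmB)} ∪ {robot_in(rmA)}
          = {ball_in(b4,rmB), robot_in(rmA)}

== RESULT ==
["ball_in(b4,rmB)", "robot_in(rmA)"]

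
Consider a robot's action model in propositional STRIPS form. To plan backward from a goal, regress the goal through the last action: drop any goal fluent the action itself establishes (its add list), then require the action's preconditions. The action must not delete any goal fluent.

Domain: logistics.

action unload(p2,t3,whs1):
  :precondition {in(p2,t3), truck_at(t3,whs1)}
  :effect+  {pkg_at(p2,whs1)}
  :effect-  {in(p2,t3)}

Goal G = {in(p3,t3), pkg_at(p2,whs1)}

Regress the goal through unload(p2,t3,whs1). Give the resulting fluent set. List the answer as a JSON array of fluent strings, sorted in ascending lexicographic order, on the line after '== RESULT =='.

Regress:
  G ∩ del = {}  (empty — regression defined)
  G \ add = {in(p3,t3), pkg_at(p2,whs1)} \ {pkg_at(p2,whs1)} = {in(p3,t3)}
  ∪ pre   = {in(p3,t3)} ∪ {in(p2,t3), truck_at(t3,whs1)}
          = {in(p2,t3), in(p3,t3), truck_at(t3,whs1)}

== RESULT ==
["in(p2,t3)", "in(p3,t3)", "truck_at(t3,whs1)"]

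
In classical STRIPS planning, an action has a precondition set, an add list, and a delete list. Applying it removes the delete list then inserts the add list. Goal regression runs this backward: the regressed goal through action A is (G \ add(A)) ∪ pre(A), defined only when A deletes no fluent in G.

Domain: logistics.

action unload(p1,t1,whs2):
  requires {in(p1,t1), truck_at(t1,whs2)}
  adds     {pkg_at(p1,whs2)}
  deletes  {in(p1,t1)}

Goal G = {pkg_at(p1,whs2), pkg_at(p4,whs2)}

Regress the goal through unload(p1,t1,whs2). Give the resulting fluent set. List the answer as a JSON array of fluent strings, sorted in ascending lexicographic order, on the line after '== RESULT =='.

Compute (G \ add) ∪ pre:
  G ∩ del = {}  (empty — regression defined)
  G \ add = {pkg_at(p1,whs2), pkg_at(p4,whs2)} \ {pkg_at(p1,whs2)} = {pkg_at(p4,whs2)}
  ∪ pre   = {pkg_at(p4,whs2)} ∪ {in(p1,t1), truck_at(t1,whs2)}
          = {in(p1,t1), pkg_at(p4,whs2), truck_at(t1,whs2)}

== RESULT ==
["in(p1,t1)", "pkg_at(p4,whs2)", "truck_at(t1,whs2)"]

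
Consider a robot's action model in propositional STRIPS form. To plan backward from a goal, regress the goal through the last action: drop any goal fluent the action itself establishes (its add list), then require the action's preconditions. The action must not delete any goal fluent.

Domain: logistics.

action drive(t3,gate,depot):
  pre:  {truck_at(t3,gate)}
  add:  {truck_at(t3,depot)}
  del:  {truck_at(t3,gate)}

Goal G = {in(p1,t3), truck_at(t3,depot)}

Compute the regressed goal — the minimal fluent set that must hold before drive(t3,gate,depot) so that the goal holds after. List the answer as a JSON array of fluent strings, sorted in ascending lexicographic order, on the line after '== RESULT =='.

Compute (G \ add) ∪ pre:
  G ∩ del = {}  (empty — regression defined)
  G \ add = {in(p1,t3), truck_at(t3,depot)} \ {truck_at(t3,depot)} = {in(p1,t3)}
  ∪ pre   = {in(p1,t3)} ∪ {truck_at(t3,gate)}
          = {in(p1,t3), truck_at(t3,gate)}

== RESULT ==
["in(p1,t3)", "truck_at(t3,gate)"]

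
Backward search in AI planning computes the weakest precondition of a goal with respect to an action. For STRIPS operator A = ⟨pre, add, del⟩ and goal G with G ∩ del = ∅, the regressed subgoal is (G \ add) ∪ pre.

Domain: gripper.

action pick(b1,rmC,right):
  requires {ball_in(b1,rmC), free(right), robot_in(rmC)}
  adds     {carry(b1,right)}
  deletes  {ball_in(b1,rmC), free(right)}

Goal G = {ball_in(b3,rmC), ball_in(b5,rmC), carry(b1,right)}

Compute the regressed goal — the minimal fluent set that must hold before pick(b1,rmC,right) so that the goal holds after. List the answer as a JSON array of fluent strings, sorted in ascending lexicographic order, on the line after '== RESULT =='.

Regress:
  G ∩ del = {}  (empty — regression defined)
  G \ add = {ball_in(b3,rmC), ball_in(b5,rmC), carry(b1,right)} \ {carry(b1,right)} = {ball_in(b3,rmC), ball_in(b5,rmC)}
  ∪ pre   = {ball_in(b3,rmC), ball_in(b5,rmC)} ∪ {ball_in(b1,rmC), free(right), robot_in(rmC)}
          = {ball_in(b1,rmC), ball_in(b3,rmC), ball_in(b5,rmC), free(right), robot_in(rmC)}

== RESULT ==
["ball_in(b1,rmC)", "ball_in(b3,rmC)", "ball_in(b5,rmC)", "free(right)", "robot_in(rmC)"]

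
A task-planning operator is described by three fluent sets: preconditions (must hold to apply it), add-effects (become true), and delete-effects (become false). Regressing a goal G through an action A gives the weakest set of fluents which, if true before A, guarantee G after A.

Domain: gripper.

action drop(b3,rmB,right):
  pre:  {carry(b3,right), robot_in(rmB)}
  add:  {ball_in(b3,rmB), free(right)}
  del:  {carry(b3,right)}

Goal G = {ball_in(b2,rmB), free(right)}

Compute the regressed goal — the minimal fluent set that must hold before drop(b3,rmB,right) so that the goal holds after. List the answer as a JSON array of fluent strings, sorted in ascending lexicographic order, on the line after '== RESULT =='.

Compute (G \ add) ∪ pre:
  G ∩ del = {}  (empty — regression defined)
  G \ add = {ball_in(b2,rmB), free(right)} \ {ball_in(b3,rmB), free(right)} = {ball_in(b2,rmB)}
  ∪ pre   = {ball_in(b2,rmB)} ∪ {carry(b3,right), robot_in(rmB)}
          = {ball_in(b2,rmB), carry(b3,right), robot_in(rmB)}

== RESULT ==
["ball_in(b2,rmB)", "carry(b3,right)", "robot_in(rmB)"]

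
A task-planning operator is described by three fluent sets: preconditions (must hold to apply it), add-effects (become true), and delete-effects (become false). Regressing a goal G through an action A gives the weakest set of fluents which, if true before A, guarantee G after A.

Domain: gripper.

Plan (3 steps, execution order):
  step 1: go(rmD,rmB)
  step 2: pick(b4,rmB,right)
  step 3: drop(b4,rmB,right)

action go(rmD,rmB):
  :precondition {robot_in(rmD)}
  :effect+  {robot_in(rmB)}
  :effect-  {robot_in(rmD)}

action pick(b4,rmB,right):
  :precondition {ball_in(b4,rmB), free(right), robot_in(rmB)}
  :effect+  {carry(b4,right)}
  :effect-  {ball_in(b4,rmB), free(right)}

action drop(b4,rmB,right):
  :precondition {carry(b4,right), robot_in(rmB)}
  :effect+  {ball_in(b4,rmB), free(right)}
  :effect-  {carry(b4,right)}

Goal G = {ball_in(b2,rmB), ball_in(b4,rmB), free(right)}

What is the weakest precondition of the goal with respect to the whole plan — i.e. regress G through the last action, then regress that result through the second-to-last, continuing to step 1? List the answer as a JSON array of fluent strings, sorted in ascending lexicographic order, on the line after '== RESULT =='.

Work backward from the goal:
  through step 3 (drop(b4,rmB,right)): drop {ball_in(b4,rmB), free(right)}, keep {ball_in(b2,rmB)}, require {carry(b4,right), robot_in(rmB)}
    → {ball_in(b2,rmB), carry(b4,right), robot_in(rmB)}
  through step 2 (pick(b4,rmB,right)): drop {carry(b4,right)}, keep {ball_in(b2,rmB), robot_in(rmB)}, require {ball_in(b4,rmB), free(right), robot_in(rmB)}
    → {ball_in(b2,rmB), ball_in(b4,rmB), free(right), robot_in(rmB)}
  through step 1 (go(rmD,rmB)): drop {robot_in(rmB)}, keep {ball_in(b2,rmB), ball_in(b4,rmB), free(right)}, require {robot_in(rmD)}
    → {ball_in(b2,rmB), ball_in(b4,rmB), free(right), robot_in(rmD)}

== RESULT ==
["ball_in(b2,rmB)", "ball_in(b4,rmB)", "free(right)", "robot_in(rmD)"]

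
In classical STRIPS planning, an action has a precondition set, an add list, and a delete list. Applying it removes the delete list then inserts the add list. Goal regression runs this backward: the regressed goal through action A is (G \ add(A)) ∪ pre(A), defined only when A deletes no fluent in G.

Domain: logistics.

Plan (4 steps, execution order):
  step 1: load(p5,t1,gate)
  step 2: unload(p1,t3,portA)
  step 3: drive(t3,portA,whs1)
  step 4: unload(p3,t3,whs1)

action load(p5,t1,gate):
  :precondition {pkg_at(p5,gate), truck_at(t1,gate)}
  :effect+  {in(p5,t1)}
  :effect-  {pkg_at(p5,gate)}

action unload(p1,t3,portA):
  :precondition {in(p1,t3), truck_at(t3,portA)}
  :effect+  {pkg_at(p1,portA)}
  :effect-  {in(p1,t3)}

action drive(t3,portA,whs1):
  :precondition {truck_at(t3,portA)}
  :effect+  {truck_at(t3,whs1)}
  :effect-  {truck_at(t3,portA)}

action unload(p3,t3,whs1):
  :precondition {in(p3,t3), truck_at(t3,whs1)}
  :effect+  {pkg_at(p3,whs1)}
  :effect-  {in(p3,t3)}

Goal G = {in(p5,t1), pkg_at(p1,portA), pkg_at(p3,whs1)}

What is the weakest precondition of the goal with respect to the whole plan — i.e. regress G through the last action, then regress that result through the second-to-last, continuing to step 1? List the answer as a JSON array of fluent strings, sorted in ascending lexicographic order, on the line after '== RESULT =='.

Regress step by step:
  through step 4 (unload(p3,t3,whs1)): drop {pkg_at(p3,whs1)}, keep {in(p5,t1), pkg_at(p1,portA)}, require {in(p3,t3), truck_at(t3,whs1)}
    → {in(p3,t3), in(p5,t1), pkg_at(p1,portA), truck_at(t3,whs1)}
  through step 3 (drive(t3,portA,whs1)): drop {truck_at(t3,whs1)}, keep {in(p3,t3), in(p5,t1), pkg_at(p1,portA)}, require {truck_at(t3,portA)}
    → {in(p3,t3), in(p5,t1), pkg_at(p1,portA), truck_at(t3,portA)}
  through step 2 (unload(p1,t3,portA)): drop {pkg_at(p1,portA)}, keep {in(p3,t3), in(p5,t1), truck_at(t3,portA)}, require {in(p1,t3), truck_at(t3,portA)}
    → {in(p1,t3), in(p3,t3), in(p5,t1), truck_at(t3,portA)}
  through step 1 (load(p5,t1,gate)): drop {in(p5,t1)}, keep {in(p1,t3), in(p3,t3), truck_at(t3,portA)}, require {pkg_at(p5,gate), truck_at(t1,gate)}
    → {in(p1,t3), in(p3,t3), pkg_at(p5,gate), truck_at(t1,gate), truck_at(t3,portA)}

== RESULT ==
["in(p1,t3)", "in(p3,t3)", "pkg_at(p5,gate)", "truck_at(t1,gate)", "truck_at(t3,portA)"]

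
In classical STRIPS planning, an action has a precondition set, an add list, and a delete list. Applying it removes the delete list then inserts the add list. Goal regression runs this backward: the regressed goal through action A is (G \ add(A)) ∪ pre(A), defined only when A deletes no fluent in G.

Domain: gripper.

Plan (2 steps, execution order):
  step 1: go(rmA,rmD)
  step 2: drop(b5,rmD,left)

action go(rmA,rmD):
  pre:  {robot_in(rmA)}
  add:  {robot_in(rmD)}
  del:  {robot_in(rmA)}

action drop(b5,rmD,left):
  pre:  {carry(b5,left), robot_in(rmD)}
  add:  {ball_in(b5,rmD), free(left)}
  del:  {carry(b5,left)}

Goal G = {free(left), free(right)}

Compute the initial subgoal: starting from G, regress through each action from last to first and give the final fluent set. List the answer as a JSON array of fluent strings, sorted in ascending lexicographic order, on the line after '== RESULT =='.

Regress step by step:
  through step 2 (drop(b5,rmD,left)): drop {free(left)}, keep {free(right)}, require {carry(b5,left), robot_in(rmD)}
    → {carry(b5,left), free(right), robot_in(rmD)}
  through step 1 (go(rmA,rmD)): drop {robot_in(rmD)}, keep {carry(b5,left), free(right)}, require {robot_in(rmA)}
    → {carry(b5,left), free(right), robot_in(rmA)}

== RESULT ==
["carry(b5,left)", "free(right)", "robot_in(rmA)"]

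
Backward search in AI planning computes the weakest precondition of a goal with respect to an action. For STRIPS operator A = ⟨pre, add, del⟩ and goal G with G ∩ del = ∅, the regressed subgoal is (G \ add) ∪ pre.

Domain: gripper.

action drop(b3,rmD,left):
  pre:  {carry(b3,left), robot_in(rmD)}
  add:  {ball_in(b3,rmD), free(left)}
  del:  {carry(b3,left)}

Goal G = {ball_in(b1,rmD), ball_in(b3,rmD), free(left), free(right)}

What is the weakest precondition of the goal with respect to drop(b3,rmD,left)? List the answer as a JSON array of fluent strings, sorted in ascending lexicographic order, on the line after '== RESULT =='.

Compute (G \ add) ∪ pre:
  G ∩ del = {}  (empty — regression defined)
  G \ add = {ball_in(b1,rmD), ball_in(b3,rmD), free(left), free(right)} \ {ball_in(b3,rmD), free(left)} = {ball_in(b1,rmD), free(right)}
  ∪ pre   = {ball_in(b1,rmD), free(right)} ∪ {carry(b3,left), robot_in(rmD)}
          = {ball_in(b1,rmD), carry(b3,left), free(right), robot_in(rmD)}

== RESULT ==
["ball_in(b1,rmD)", "carry(b3,left)", "free(right)", "robot_in(rmD)"]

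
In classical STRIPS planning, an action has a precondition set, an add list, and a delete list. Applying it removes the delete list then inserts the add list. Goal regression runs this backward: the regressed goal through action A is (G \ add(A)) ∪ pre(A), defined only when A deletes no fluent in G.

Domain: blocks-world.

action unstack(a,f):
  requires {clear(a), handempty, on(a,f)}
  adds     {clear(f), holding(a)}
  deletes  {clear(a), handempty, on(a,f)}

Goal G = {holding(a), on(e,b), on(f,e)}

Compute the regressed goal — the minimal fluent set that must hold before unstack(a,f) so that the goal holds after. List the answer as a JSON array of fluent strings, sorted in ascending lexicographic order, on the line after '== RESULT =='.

Regress:
  G ∩ del = {}  (empty — regression defined)
  G \ add = {holding(a), on(e,b), on(f,e)} \ {clear(f), holding(a)} = {on(e,b), on(f,e)}
  ∪ pre   = {on(e,b), on(f,e)} ∪ {clear(a), handempty, on(a,f)}
          = {clear(a), handempty, on(a,f), on(e,b), on(f,e)}

== RESULT ==
["clear(a)", "handempty", "on(a,f)", "on(e,b)", "on(f,e)"]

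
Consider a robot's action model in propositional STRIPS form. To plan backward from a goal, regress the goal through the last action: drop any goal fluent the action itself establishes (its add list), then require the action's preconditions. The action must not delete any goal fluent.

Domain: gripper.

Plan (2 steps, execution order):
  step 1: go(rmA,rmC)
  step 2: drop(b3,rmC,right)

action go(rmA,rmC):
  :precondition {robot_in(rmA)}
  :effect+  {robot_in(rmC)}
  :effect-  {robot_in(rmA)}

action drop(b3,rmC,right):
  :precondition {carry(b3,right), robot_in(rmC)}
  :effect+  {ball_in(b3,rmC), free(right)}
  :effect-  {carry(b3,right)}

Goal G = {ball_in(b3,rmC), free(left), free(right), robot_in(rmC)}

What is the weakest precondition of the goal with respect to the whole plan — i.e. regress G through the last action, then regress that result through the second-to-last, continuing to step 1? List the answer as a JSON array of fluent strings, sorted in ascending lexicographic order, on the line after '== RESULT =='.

Regress step by step:
  through step 2 (drop(b3,rmC,right)): drop {ball_in(b3,rmC), free(right)}, keep {free(left), robot_in(rmC)}, require {carry(b3,right), robot_in(rmC)}
    → {carry(b3,right), free(left), robot_in(rmC)}
  through step 1 (go(rmA,rmC)): drop {robot_in(rmC)}, keep {carry(b3,right), free(left)}, require {robot_in(rmA)}
    → {carry(b3,right), free(left), robot_in(rmA)}

== RESULT ==
["carry(b3,right)", "free(left)", "robot_in(rmA)"]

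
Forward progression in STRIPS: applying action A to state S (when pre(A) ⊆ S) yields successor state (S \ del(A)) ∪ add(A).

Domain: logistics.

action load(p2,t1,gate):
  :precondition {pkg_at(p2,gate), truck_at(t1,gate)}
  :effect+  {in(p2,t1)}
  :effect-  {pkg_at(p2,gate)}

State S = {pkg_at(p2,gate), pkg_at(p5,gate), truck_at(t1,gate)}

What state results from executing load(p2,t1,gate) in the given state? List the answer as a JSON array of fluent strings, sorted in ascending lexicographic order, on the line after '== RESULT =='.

Compute (S \ del) ∪ add:
  pre ⊆ S: {pkg_at(p2,gate), truck_at(t1,gate)} ⊆ S  — applicable
  S \ del = {pkg_at(p5,gate), truck_at(t1,gate)}
  ∪ add   = {in(p2,t1), pkg_at(p5,gate), truck_at(t1,gate)}

== RESULT ==
["in(p2,t1)", "pkg_at(p5,gate)", "truck_at(t1,gate)"]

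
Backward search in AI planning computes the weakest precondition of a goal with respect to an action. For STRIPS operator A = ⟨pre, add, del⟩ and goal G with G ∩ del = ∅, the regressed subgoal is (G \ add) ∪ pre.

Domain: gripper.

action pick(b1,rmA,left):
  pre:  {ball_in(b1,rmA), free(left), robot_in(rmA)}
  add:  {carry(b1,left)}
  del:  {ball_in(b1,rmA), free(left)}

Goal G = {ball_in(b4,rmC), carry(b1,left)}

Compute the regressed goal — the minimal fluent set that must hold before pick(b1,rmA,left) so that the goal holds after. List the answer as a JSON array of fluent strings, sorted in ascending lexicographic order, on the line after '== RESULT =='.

Compute (G \ add) ∪ pre:
  G ∩ del = {}  (empty — regression defined)
  G \ add = {ball_in(b4,rmC), carry(b1,left)} \ {carry(b1,left)} = {ball_in(b4,rmC)}
  ∪ pre   = {ball_in(b4,rmC)} ∪ {ball_in(b1,rmA), free(left), robot_in(rmA)}
          = {ball_in(b1,rmA), ball_in(b4,rmC), free(left), robot_in(rmA)}

== RESULT ==
["ball_in(b1,rmA)", "ball_in(b4,rmC)", "free(left)", "robot_in(rmA)"]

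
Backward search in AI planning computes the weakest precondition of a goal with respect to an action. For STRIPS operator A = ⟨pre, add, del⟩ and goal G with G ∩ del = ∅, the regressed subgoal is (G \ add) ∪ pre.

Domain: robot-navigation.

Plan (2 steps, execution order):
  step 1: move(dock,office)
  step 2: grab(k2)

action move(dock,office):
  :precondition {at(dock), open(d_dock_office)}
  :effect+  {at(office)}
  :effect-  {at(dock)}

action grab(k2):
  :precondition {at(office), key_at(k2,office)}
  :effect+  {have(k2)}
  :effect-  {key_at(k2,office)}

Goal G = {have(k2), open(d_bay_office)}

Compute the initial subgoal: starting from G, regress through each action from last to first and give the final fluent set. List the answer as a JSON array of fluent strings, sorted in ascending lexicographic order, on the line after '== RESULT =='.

Regress step by step:
  through step 2 (grab(k2)): drop {have(k2)}, keep {open(d_bay_office)}, require {at(office), key_at(k2,office)}
    → {at(office), key_at(k2,office), open(d_bay_office)}
  through step 1 (move(dock,office)): drop {at(office)}, keep {key_at(k2,office), open(d_bay_office)}, require {at(dock), open(d_dock_office)}
    → {at(dock), key_at(k2,office), open(d_bay_office), open(d_dock_office)}

== RESULT ==
["at(dock)", "key_at(k2,office)", "open(d_bay_office)", "open(d_dock_office)"]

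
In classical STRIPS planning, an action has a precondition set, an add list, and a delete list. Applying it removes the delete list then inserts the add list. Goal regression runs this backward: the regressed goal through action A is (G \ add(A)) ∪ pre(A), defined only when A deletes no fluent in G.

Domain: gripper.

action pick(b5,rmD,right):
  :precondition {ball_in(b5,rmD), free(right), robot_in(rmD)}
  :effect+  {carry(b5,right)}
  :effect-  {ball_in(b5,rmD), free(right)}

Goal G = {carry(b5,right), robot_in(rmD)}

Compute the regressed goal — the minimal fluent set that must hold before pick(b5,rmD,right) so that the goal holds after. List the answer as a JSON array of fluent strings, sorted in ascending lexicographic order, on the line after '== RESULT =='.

Compute (G \ add) ∪ pre:
  G ∩ del = {}  (empty — regression defined)
  G \ add = {carry(b5,right), robot_in(rmD)} \ {carry(b5,right)} = {robot_in(rmD)}
  ∪ pre   = {robot_in(rmD)} ∪ {ball_in(b5,rmD), free(right), robot_in(rmD)}
          = {ball_in(b5,rmD), free(right), robot_in(rmD)}

== RESULT ==
["ball_in(b5,rmD)", "free(right)", "robot_in(rmD)"]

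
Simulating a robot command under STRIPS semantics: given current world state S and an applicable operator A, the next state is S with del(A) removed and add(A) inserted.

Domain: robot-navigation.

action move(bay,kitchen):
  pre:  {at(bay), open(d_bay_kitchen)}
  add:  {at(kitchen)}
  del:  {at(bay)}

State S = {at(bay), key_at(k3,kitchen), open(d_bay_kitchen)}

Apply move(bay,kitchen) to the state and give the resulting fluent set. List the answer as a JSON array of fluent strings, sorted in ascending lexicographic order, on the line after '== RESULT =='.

Compute (S \ del) ∪ add:
  pre ⊆ S: {at(bay), open(d_bay_kitchen)} ⊆ S  — applicable
  S \ del = {key_at(k3,kitchen), open(d_bay_kitchen)}
  ∪ add   = {at(kitchen), key_at(k3,kitchen), open(d_bay_kitchen)}

== RESULT ==
["at(kitchen)", "key_at(k3,kitchen)", "open(d_bay_kitchen)"]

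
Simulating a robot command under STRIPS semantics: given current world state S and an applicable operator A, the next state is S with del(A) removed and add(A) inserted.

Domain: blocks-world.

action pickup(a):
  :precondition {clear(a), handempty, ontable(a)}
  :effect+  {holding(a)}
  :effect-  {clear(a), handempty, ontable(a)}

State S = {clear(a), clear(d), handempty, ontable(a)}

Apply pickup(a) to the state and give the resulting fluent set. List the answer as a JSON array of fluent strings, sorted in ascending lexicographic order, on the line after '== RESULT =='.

Compute (S \ del) ∪ add:
  pre ⊆ S: {clear(a), handempty, ontable(a)} ⊆ S  — applicable
  S \ del = {clear(d)}
  ∪ add   = {clear(d), holding(a)}

== RESULT ==
["clear(d)", "holding(a)"]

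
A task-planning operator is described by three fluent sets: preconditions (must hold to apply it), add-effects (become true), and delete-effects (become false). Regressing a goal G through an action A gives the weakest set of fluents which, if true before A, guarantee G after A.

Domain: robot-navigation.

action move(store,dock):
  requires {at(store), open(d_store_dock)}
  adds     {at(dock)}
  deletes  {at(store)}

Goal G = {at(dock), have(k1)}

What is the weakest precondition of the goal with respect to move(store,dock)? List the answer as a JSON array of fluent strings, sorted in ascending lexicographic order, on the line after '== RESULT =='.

Regress:
  G ∩ del = {}  (empty — regression defined)
  G \ add = {at(dock), have(k1)} \ {at(dock)} = {have(k1)}
  ∪ pre   = {have(k1)} ∪ {at(store), open(d_store_dock)}
          = {at(store), have(k1), open(d_store_dock)}

== RESULT ==
["at(store)", "have(k1)", "open(d_store_dock)"]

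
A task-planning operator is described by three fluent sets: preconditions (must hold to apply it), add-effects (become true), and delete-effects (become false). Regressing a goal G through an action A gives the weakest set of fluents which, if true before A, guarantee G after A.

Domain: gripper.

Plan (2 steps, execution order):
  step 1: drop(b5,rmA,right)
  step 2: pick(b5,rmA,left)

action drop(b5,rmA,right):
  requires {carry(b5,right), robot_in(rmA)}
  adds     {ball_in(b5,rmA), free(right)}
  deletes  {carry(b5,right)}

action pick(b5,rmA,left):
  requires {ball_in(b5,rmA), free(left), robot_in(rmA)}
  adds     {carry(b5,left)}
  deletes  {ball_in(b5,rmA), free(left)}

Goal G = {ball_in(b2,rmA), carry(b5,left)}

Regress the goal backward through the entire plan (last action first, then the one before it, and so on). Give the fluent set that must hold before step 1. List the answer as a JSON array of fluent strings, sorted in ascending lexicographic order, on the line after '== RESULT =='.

Regress step by step:
  through step 2 (pick(b5,rmA,left)): drop {carry(b5,left)}, keep {ball_in(b2,rmA)}, require {ball_in(b5,rmA), free(left), robot_in(rmA)}
    → {ball_in(b2,rmA), ball_in(b5,rmA), free(left), robot_in(rmA)}
  through step 1 (drop(b5,rmA,right)): drop {ball_in(b5,rmA)}, keep {ball_in(b2,rmA), free(left), robot_in(rmA)}, require {carry(b5,right), robot_in(rmA)}
    → {ball_in(b2,rmA), carry(b5,right), free(left), robot_in(rmA)}

== RESULT ==
["ball_in(b2,rmA)", "carry(b5,right)", "free(left)", "robot_in(rmA)"]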